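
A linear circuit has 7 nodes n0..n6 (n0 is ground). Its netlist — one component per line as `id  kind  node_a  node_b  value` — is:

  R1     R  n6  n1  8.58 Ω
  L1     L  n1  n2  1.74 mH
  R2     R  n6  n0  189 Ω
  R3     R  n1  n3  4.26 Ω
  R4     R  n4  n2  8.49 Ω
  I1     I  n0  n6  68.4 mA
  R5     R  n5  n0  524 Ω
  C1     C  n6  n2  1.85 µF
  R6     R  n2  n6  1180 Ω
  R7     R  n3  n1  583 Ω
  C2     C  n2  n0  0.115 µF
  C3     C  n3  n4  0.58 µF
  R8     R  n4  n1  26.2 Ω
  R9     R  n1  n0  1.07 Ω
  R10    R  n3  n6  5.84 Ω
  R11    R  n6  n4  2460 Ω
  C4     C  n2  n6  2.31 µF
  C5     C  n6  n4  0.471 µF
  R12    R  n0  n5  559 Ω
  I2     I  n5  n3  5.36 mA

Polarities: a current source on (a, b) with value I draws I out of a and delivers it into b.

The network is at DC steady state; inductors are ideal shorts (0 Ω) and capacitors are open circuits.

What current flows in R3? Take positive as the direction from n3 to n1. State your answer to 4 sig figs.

Element admittances at DC:
  Y(R1) = 0.1166 S between n6,n1
  L1: short n1↔n2 (DC inductor)
  Y(R2) = 0.005291 S between n6,n0
  Y(R3) = 0.2347 S between n1,n3
  Y(R4) = 0.1178 S between n4,n2
  I1: injects 0.0684 A into n6 (from n0)
  Y(R5) = 0.001908 S between n5,n0
  Y(C1) = 0.000 S between n6,n2
  Y(R6) = 0.0008475 S between n2,n6
  Y(R7) = 0.001715 S between n3,n1
  Y(C2) = 0.000 S between n2,n0
  Y(C3) = 0.000 S between n3,n4
  Y(R8) = 0.03817 S between n4,n1
  Y(R9) = 0.9346 S between n1,n0
  Y(R10) = 0.1712 S between n3,n6
  Y(R11) = 0.0004065 S between n6,n4
  Y(C4) = 0.000 S between n2,n6
  Y(C5) = 0.000 S between n6,n4
  Y(R12) = 0.001789 S between n0,n5
  I2: injects 0.00536 A into n3 (from n5)
Assemble and solve the 7×7 MNA system:
  V(n1)=0.07670  V(n2)=0.07670  V(n3)=0.2225  V(n4)=0.07752  V(n5)=-1.450  V(n6)=0.3925
  i(L1)=-0.0003644

0.03423 A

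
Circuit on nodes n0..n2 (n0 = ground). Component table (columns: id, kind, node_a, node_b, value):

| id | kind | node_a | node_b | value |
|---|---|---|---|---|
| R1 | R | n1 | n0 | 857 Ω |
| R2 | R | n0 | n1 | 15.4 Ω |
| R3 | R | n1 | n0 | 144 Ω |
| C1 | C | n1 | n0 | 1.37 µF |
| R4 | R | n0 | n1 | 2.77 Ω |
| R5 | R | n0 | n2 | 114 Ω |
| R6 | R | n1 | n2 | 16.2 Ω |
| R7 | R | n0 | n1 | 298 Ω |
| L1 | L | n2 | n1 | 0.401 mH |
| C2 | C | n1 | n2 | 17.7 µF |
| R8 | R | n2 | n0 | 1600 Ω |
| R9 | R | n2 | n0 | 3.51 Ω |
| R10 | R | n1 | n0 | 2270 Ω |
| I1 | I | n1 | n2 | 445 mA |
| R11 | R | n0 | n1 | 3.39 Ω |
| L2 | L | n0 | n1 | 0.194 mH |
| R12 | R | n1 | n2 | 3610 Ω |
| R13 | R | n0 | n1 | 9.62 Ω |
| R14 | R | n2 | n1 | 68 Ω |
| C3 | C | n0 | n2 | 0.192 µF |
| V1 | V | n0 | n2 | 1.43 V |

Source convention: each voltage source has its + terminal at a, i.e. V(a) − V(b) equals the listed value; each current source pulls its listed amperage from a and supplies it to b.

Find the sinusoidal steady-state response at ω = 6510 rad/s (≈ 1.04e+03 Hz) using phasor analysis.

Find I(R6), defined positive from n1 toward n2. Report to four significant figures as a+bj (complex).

Apply KCL at each of the 2 non-ground nodes and solve the resulting linear system.
Node n1: branches {R1, R2, R3, C1, R4, R6, R7, L1, C2, R10, I1, R11, L2, R12, R13, R14} → V_1 = -0.4690-0.1202j
Node n2: branches {R5, R6, L1, C2, R8, R9, I1, R12, R14, C3, V1} → V_2 = -1.430+0.000j
Source currents: i(V1)=-0.9074+0.2648j

0.05932-0.007418j A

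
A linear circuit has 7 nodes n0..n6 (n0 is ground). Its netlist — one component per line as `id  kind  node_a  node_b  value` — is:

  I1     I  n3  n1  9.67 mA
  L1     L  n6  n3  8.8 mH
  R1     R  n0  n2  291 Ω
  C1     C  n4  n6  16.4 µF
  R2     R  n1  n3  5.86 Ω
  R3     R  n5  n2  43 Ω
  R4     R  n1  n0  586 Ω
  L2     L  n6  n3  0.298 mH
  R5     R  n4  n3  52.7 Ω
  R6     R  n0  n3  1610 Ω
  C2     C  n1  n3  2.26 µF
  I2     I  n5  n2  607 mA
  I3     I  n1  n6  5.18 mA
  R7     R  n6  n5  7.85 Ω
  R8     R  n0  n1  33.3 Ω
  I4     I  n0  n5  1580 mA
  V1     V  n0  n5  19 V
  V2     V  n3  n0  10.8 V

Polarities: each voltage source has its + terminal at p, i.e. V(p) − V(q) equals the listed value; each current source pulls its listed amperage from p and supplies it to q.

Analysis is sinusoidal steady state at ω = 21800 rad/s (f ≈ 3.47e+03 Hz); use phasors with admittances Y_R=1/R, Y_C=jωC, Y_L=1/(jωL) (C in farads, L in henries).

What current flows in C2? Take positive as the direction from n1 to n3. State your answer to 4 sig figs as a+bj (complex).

-0.01892-0.07774j A

Apply KCL at each of the 6 non-ground nodes and solve the resulting linear system.
Node n1: branches {I1, R2, R4, C2, I3, R8} → V_1 = 9.222+0.3841j
Node n2: branches {R1, R3, I2} → V_2 = 6.187+0.000j
Node n3: branches {I1, L1, R2, L2, R5, R6, C2, V2} → V_3 = 10.80+0.000j
Node n4: branches {C1, R5} → V_4 = -0.4329-13.51j
Node n5: branches {R3, I2, R7, I4, V1} → V_5 = -19.00+0.000j
Node n6: branches {L1, C1, L2, I3, R7} → V_6 = -1.150-12.92j
Source currents: i(V1)=-3.833+1.645j, i(V2)=-2.573+1.633j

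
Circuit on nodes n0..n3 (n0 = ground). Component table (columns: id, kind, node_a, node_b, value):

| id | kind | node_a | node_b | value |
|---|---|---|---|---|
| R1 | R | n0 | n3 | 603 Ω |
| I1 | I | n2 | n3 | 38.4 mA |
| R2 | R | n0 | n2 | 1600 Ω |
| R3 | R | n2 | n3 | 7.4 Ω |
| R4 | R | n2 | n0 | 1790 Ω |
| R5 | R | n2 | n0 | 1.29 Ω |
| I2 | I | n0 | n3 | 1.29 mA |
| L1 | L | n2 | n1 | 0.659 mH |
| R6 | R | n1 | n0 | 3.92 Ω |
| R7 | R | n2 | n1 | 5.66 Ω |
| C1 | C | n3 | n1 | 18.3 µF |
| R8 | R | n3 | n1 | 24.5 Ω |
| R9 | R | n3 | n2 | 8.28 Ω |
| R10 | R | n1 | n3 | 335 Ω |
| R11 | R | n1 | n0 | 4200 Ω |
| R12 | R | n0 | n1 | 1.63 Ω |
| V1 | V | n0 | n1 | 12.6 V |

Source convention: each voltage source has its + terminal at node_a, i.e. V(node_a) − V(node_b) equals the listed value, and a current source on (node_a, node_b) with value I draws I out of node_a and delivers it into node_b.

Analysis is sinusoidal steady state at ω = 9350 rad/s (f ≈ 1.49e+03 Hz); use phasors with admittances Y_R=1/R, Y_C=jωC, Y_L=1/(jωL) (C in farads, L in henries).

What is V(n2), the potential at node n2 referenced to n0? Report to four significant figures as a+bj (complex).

MNA unknowns: 3 node voltages V₁..V_3 plus 1 source current (V1)
R1: Y=0.001658+0.000j on G[0,3]
I1: z[2]−=0.0384, z[3]+=0.0384
R2: Y=0.0006250+0.000j on G[0,2]
R3: Y=0.1351+0.000j on G[2,3]
R4: Y=0.0005587+0.000j on G[2,0]
R5: Y=0.7752+0.000j on G[2,0]
I2: z[0]−=0.00129, z[3]+=0.00129
L1: Y=0.000-0.1623j on G[2,1]
R6: Y=0.2551+0.000j on G[1,0]
R7: Y=0.1767+0.000j on G[2,1]
C1: Y=0.000+0.1711j on G[3,1]
R8: Y=0.04082+0.000j on G[3,1]
R9: Y=0.1208+0.000j on G[3,2]
R10: Y=0.002985+0.000j on G[1,3]
R11: Y=0.0002381+0.000j on G[1,0]
R12: Y=0.6135+0.000j on G[0,1]
V1: row V0−V1=12.6, i_V1 at 0,1
solve → V1=-12.60+0.000j, V2=-3.274+0.5948j, V3=-6.243-3.104j
aux → i_V1=-13.50+0.4566j

-3.274+0.5948j V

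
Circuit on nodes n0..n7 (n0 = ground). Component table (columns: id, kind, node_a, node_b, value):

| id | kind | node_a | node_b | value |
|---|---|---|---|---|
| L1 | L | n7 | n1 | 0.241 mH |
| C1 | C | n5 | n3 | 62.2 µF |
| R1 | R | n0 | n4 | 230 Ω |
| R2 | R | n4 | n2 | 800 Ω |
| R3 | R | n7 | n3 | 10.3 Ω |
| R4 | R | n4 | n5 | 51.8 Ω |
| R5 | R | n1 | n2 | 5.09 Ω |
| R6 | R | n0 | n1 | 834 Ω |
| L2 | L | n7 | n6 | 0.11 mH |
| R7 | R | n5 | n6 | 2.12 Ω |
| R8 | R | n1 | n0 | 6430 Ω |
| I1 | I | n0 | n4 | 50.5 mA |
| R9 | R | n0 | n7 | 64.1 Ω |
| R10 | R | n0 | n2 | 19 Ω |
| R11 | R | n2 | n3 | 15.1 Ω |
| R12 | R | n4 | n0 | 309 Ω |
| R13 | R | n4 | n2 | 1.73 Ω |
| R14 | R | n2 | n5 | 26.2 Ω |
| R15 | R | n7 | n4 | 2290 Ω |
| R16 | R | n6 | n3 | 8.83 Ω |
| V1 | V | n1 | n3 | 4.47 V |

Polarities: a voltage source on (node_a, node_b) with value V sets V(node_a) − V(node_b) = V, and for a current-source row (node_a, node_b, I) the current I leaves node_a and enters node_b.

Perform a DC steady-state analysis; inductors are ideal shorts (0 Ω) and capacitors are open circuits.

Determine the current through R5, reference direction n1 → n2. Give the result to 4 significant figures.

MNA unknowns: 7 node voltages V₁..V_7 plus 3 source currents (L1, L2, V1)
L1: row V7−V1=0, i_L1 at 7,1
C1: Y=0.000 on G[5,3]
R1: Y=0.004348 on G[0,4]
R2: Y=0.001250 on G[4,2]
R3: Y=0.09709 on G[7,3]
R4: Y=0.01931 on G[4,5]
R5: Y=0.1965 on G[1,2]
R6: Y=0.001199 on G[0,1]
L2: row V7−V6=0, i_L2 at 7,6
R7: Y=0.4717 on G[5,6]
R8: Y=0.0001555 on G[1,0]
I1: z[0]−=0.0505, z[4]+=0.0505
R9: Y=0.01560 on G[0,7]
R10: Y=0.05263 on G[0,2]
R11: Y=0.06623 on G[2,3]
R12: Y=0.003236 on G[4,0]
R13: Y=0.5780 on G[4,2]
R14: Y=0.03817 on G[2,5]
R15: Y=0.0004367 on G[7,4]
R16: Y=0.1133 on G[6,3]
V1: row V1−V3=4.47, i_V1 at 1,3
solve → V1=1.328, V2=0.4518, V3=-3.142, V4=0.5550, V5=1.236, V6=1.328, V7=1.328
aux → i_L1=-1.004, i_L2=0.5493, i_V1=-1.178

0.1721 A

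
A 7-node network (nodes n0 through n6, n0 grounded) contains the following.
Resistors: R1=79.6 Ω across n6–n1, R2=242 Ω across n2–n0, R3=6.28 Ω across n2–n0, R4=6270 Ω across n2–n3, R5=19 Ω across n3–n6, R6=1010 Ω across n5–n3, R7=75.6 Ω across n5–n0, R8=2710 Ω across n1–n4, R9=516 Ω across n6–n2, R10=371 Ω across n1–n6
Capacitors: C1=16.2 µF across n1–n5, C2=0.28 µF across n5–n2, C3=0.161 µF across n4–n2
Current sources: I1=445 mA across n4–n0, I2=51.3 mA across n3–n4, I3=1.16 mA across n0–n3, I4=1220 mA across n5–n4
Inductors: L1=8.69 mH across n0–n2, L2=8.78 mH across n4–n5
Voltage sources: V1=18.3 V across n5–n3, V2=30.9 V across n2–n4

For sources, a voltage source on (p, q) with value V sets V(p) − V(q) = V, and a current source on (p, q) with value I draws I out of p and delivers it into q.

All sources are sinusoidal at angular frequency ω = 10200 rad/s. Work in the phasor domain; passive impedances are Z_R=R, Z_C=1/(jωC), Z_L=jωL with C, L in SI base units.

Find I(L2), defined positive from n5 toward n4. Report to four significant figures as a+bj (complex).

Apply KCL at each of the 6 non-ground nodes and solve the resulting linear system.
Node n1: branches {R1, C1, R8, R10} → V_1 = -70.02-15.48j
Node n2: branches {R2, R3, R4, L1, C2, R9, C3, V2} → V_2 = 2.848+1.531j
Node n3: branches {I2, R4, I3, R5, R6, V1} → V_3 = -88.34-16.48j
Node n4: branches {I1, I2, L2, R8, I4, C3, V2} → V_4 = -28.05+1.531j
Node n5: branches {C1, R6, L2, R7, I4, C2, V1} → V_5 = -70.04-16.48j
Node n6: branches {R1, R5, R9, R10} → V_6 = -81.80-15.76j
Source currents: i(V1)=-0.3263-0.04061j, i(V2)=-0.6097-0.5133j

-0.2011+0.4688j A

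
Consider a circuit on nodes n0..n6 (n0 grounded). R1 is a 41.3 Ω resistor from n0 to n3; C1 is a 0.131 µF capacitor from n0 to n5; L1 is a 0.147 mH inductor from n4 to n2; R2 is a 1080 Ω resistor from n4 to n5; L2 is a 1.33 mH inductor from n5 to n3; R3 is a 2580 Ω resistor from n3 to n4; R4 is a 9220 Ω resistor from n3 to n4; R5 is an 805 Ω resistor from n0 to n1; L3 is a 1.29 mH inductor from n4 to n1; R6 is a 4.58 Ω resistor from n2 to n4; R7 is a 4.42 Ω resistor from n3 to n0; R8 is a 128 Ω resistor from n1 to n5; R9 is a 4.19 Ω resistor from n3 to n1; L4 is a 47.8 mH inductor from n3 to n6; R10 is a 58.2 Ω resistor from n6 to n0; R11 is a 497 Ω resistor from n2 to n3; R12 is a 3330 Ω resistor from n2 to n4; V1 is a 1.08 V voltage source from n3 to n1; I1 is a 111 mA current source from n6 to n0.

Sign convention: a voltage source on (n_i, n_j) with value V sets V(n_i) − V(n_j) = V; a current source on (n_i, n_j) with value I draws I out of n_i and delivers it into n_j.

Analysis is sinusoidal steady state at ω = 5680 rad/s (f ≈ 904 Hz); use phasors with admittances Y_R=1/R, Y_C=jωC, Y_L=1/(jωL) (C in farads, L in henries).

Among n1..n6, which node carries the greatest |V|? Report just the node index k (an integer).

Apply KCL at each of the 6 non-ground nodes and solve the resulting linear system.
Node n1: branches {R5, L3, R8, R9, V1} → V_1 = -1.095+0.08996j
Node n2: branches {L1, R6, R11, R12} → V_2 = -1.094+0.1188j
Node n3: branches {R1, L2, R3, R4, R7, R9, L4, R11, V1} → V_3 = -0.01520+0.08996j
Node n4: branches {L1, R2, R3, R4, L3, R6, R12} → V_4 = -1.094+0.1171j
Node n5: branches {C1, R2, L2, R8} → V_5 = -0.02018+0.01911j
Node n6: branches {L4, R10, I1} → V_6 = -6.159-1.317j
Source currents: i(V1)=-0.2712+0.0008275j

6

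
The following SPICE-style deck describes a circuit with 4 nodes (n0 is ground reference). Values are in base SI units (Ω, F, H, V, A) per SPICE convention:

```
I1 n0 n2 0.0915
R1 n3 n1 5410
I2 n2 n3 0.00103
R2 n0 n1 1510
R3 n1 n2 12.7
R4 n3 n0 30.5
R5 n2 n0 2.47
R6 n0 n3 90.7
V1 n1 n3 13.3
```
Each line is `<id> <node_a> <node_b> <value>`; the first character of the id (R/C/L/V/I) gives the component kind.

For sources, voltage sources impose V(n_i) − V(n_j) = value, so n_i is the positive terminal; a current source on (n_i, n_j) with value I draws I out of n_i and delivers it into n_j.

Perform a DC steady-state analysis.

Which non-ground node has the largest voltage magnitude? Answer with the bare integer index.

MNA unknowns: 3 node voltages V₁..V_3 plus 1 source current (V1)
I1: z[0]−=0.0915, z[2]+=0.0915
R1: Y=0.0001848 on G[3,1]
I2: z[2]−=0.00103, z[3]+=0.00103
R2: Y=0.0006623 on G[0,1]
R3: Y=0.07874 on G[1,2]
R4: Y=0.03279 on G[3,0]
R5: Y=0.4049 on G[2,0]
R6: Y=0.01103 on G[0,3]
V1: row V1−V3=13.3, i_V1 at 1,3
solve → V1=5.421, V2=1.070, V3=-7.879
aux → i_V1=-0.3487

3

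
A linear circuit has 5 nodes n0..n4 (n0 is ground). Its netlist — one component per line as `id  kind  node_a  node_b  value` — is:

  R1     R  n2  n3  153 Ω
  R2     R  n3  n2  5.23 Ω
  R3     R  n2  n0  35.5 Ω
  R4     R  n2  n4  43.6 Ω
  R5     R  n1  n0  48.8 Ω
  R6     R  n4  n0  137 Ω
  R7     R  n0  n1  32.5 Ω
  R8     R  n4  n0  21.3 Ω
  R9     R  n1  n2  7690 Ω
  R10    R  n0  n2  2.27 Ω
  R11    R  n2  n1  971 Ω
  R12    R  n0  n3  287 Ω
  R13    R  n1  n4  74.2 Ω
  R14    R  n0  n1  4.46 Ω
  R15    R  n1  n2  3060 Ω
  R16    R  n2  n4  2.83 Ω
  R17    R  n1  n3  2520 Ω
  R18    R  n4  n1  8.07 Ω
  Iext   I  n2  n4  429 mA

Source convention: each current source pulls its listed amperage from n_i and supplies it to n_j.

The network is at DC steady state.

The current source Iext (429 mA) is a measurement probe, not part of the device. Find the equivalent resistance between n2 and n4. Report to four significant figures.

Element admittances at DC:
  Y(R1) = 0.006536 S between n2,n3
  Y(R2) = 0.1912 S between n3,n2
  Y(R3) = 0.02817 S between n2,n0
  Y(R4) = 0.02294 S between n2,n4
  Y(R5) = 0.02049 S between n1,n0
  Y(R6) = 0.007299 S between n4,n0
  Y(R7) = 0.03077 S between n0,n1
  Y(R8) = 0.04695 S between n4,n0
  Y(R9) = 0.0001300 S between n1,n2
  Y(R10) = 0.4405 S between n0,n2
  Y(R11) = 0.001030 S between n2,n1
  Y(R12) = 0.003484 S between n0,n3
  Y(R13) = 0.01348 S between n1,n4
  Y(R14) = 0.2242 S between n0,n1
  Y(R15) = 0.0003268 S between n1,n2
  Y(R16) = 0.3534 S between n2,n4
  Y(R17) = 0.0003968 S between n1,n3
  Y(R18) = 0.1239 S between n4,n1
  Iext: injects 0.429 A into n4 (from n2)
Assemble and solve the 4×4 MNA system:
  V(n1)=0.2217  V(n2)=-0.2066  V(n3)=-0.2022  V(n4)=0.6721

R_eq = 2.048 Ω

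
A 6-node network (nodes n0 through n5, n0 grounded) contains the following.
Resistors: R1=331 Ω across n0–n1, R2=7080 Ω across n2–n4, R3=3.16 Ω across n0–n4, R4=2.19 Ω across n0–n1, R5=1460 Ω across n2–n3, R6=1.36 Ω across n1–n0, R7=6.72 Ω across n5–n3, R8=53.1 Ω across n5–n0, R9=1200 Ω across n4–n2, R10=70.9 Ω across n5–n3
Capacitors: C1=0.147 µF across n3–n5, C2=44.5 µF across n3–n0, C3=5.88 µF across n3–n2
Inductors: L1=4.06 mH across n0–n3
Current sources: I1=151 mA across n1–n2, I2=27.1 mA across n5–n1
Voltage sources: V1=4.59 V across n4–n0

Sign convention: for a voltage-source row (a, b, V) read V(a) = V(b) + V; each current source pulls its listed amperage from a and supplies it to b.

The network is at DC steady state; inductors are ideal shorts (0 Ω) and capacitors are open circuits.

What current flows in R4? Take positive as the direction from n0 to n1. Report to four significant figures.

0.04735 A

MNA unknowns: 5 node voltages V₁..V_5 plus 2 source currents (L1, V1)
R1: Y=0.003021 on G[0,1]
C1: Y=0.000 on G[3,5]
R2: Y=0.0001412 on G[2,4]
R3: Y=0.3165 on G[0,4]
C2: Y=0.000 on G[3,0]
R4: Y=0.4566 on G[0,1]
L1: row V0−V3=0, i_L1 at 0,3
I1: z[1]−=0.151, z[2]+=0.151
R5: Y=0.0006849 on G[2,3]
I2: z[5]−=0.0271, z[1]+=0.0271
R6: Y=0.7353 on G[1,0]
R7: Y=0.1488 on G[5,3]
R8: Y=0.01883 on G[5,0]
R9: Y=0.0008333 on G[4,2]
C3: Y=0.000 on G[3,2]
R10: Y=0.01410 on G[5,3]
V1: row V4−V0=4.59, i_V1 at 4,0
solve → V1=-0.1037, V2=93.69, V3=0.000, V4=4.590, V5=-0.1491
aux → i_L1=-0.03988, i_V1=-1.366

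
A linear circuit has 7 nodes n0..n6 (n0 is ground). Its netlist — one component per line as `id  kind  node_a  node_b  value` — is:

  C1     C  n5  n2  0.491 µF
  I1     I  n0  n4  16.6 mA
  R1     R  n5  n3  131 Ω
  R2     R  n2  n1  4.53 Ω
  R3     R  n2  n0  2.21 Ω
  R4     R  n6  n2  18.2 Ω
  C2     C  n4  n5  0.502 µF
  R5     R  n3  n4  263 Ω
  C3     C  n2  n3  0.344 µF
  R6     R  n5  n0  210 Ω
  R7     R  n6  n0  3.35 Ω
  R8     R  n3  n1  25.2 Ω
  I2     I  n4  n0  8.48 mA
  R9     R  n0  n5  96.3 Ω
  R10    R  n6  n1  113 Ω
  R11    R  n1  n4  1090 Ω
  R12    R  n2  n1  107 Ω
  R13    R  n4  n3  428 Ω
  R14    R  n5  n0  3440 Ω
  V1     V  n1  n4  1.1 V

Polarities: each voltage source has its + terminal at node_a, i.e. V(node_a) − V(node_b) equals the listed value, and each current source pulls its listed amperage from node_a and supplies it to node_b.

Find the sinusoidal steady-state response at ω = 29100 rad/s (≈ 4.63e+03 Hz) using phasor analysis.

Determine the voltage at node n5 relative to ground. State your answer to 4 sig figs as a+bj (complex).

-0.3320-0.2098j V

Apply KCL at each of the 6 non-ground nodes and solve the resulting linear system.
Node n1: branches {R2, R8, R10, R11, R12, V1} → V_1 = 0.06862+0.04628j
Node n2: branches {C1, R2, R3, R4, C3, R12} → V_2 = 0.02560+0.005830j
Node n3: branches {R1, R5, C3, R8, R13} → V_3 = -0.1095+0.03500j
Node n4: branches {I1, C2, R5, I2, R11, R13, V1} → V_4 = -1.031+0.04628j
Node n5: branches {C1, R1, C2, R6, R9, R14} → V_5 = -0.3320-0.2098j
Node n6: branches {R4, R7, R10} → V_6 = 0.005559+0.002015j
Source currents: i(V1)=-0.01853-0.01015j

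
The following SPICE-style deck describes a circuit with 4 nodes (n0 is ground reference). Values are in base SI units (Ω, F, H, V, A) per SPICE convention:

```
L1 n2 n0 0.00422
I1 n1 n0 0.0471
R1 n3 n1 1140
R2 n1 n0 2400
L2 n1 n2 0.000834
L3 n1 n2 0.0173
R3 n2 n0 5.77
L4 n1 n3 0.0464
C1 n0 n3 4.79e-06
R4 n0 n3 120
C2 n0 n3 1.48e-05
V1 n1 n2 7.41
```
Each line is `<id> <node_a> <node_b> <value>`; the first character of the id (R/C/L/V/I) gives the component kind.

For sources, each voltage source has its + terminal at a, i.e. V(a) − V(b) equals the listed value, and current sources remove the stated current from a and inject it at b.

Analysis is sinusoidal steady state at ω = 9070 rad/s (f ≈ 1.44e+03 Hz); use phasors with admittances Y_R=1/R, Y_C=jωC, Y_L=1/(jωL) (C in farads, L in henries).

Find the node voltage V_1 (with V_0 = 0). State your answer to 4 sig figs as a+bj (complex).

Element admittances at ω=9070 rad/s:
  Y(L1) = 0.000-0.02613j S between n2,n0
  I1: injects 0.0471 A into n0 (from n1)
  Y(R1) = 0.0008772+0.000j S between n3,n1
  Y(R2) = 0.0004167+0.000j S between n1,n0
  Y(L2) = 0.000-0.1322j S between n1,n2
  Y(L3) = 0.000-0.006373j S between n1,n2
  Y(R3) = 0.1733+0.000j S between n2,n0
  Y(L4) = 0.000-0.002376j S between n1,n3
  Y(C1) = 0.000+0.04345j S between n0,n3
  Y(R4) = 0.008333+0.000j S between n0,n3
  Y(C2) = 0.000+0.1342j S between n0,n3
  V1: constraint V(n1)−V(n2) = 7.41
Assemble and solve the 4×4 MNA system:
  V(n1)=7.077+0.04748j  V(n2)=-0.3334+0.04748j  V(n3)=-0.09353-0.04097j
  i(V1)=-0.05655+1.044j

7.077+0.04748j V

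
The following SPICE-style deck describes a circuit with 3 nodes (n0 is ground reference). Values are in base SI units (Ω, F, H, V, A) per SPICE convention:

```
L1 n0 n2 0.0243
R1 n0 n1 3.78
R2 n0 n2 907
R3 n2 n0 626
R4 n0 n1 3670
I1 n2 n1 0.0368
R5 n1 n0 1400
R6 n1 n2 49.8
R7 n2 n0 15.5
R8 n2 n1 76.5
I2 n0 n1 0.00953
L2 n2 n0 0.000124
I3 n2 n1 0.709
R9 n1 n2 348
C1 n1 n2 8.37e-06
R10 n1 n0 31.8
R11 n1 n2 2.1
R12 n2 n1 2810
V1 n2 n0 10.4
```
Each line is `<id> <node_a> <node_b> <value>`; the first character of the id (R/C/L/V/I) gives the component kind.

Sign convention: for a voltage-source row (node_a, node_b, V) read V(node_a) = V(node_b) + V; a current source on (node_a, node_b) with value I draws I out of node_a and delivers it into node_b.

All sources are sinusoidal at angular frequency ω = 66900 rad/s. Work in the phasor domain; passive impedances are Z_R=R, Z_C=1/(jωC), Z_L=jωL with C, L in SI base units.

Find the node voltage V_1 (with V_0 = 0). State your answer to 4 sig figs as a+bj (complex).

MNA unknowns: 2 node voltages V₁..V_2 plus 1 source current (V1)
L1: Y=0.000-0.0006151j on G[0,2]
R1: Y=0.2646+0.000j on G[0,1]
R2: Y=0.001103+0.000j on G[0,2]
R3: Y=0.001597+0.000j on G[2,0]
R4: Y=0.0002725+0.000j on G[0,1]
I1: z[2]−=0.0368, z[1]+=0.0368
R5: Y=0.0007143+0.000j on G[1,0]
R6: Y=0.02008+0.000j on G[1,2]
R7: Y=0.06452+0.000j on G[2,0]
R8: Y=0.01307+0.000j on G[2,1]
I2: z[0]−=0.00953, z[1]+=0.00953
L2: Y=0.000-0.1205j on G[2,0]
I3: z[2]−=0.709, z[1]+=0.709
R9: Y=0.002874+0.000j on G[1,2]
C1: Y=0.000+0.5600j on G[1,2]
R10: Y=0.03145+0.000j on G[1,0]
R11: Y=0.4762+0.000j on G[1,2]
R12: Y=0.0003559+0.000j on G[2,1]
V1: row V2−V0=10.4, i_V1 at 2,0
solve → V1=8.450+1.348j, V2=10.40+0.000j
aux → i_V1=-3.199+0.8596j

8.450+1.348j V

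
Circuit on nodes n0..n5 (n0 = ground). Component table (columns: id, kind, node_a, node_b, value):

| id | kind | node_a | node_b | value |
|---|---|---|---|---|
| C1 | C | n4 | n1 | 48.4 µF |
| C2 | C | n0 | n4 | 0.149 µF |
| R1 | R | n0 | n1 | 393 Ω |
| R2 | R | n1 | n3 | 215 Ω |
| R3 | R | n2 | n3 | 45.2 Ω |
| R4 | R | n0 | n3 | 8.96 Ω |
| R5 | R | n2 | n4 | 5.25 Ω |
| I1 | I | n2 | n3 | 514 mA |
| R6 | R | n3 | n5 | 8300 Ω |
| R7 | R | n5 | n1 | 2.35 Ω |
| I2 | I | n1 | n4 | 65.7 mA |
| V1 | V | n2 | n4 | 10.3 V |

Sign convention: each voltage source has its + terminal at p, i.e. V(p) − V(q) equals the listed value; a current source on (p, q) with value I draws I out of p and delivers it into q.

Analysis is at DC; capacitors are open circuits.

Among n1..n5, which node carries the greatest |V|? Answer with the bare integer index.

Element admittances at DC:
  Y(C1) = 0.000 S between n4,n1
  Y(C2) = 0.000 S between n0,n4
  Y(R1) = 0.002545 S between n0,n1
  Y(R2) = 0.004651 S between n1,n3
  Y(R3) = 0.02212 S between n2,n3
  Y(R4) = 0.1116 S between n0,n3
  Y(R5) = 0.1905 S between n2,n4
  I1: injects 0.514 A into n3 (from n2)
  Y(R6) = 0.0001205 S between n3,n5
  Y(R7) = 0.4255 S between n5,n1
  I2: injects 0.0657 A into n4 (from n1)
  V1: constraint V(n2)−V(n4) = 10.3
Assemble and solve the 6×6 MNA system:
  V(n1)=-8.849  V(n2)=-20.06  V(n3)=0.2017  V(n4)=-30.36  V(n5)=-8.846
  i(V1)=-2.028

4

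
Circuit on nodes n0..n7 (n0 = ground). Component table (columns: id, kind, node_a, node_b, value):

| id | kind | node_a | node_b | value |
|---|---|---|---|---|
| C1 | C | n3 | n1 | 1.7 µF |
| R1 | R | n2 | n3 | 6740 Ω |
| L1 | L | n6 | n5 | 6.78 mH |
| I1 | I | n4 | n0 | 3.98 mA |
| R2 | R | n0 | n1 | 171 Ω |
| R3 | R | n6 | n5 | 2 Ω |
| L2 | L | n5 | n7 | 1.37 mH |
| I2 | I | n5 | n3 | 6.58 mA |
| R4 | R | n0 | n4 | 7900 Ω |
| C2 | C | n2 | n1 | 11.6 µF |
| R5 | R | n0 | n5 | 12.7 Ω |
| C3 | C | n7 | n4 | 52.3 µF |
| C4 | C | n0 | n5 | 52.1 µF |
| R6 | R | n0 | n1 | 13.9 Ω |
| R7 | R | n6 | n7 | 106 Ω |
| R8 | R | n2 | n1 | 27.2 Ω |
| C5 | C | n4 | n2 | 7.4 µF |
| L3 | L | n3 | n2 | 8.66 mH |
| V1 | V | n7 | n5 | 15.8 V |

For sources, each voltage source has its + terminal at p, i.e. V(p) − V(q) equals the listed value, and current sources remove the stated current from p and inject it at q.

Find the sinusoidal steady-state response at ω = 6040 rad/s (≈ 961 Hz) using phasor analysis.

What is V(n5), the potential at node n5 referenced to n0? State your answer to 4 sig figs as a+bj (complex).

-1.151+0.2353j V

MNA unknowns: 7 node voltages V₁..V_7 plus 1 source current (V1)
C1: Y=0.000+0.01027j on G[3,1]
R1: Y=0.0001484+0.000j on G[2,3]
L1: Y=0.000-0.02442j on G[6,5]
I1: z[4]−=0.00398, z[0]+=0.00398
R2: Y=0.005848+0.000j on G[0,1]
R3: Y=0.5000+0.000j on G[6,5]
L2: Y=0.000-0.1208j on G[5,7]
I2: z[5]−=0.00658, z[3]+=0.00658
R4: Y=0.0001266+0.000j on G[0,4]
C2: Y=0.000+0.07006j on G[2,1]
R5: Y=0.07874+0.000j on G[0,5]
C3: Y=0.000+0.3159j on G[7,4]
C4: Y=0.000+0.3147j on G[0,5]
R6: Y=0.07194+0.000j on G[0,1]
R7: Y=0.009434+0.000j on G[6,7]
R8: Y=0.03676+0.000j on G[2,1]
C5: Y=0.000+0.04470j on G[4,2]
L3: Y=0.000-0.01912j on G[3,2]
V1: row V7−V5=15.8, i_V1 at 7,5
solve → V1=2.044+4.416j, V2=5.875+4.145j, V3=10.33+4.500j, V4=13.56+0.7358j, V5=-1.151+0.2353j, V6=-0.8590+0.2493j, V7=14.65+0.2353j
aux → i_V1=-0.3044+1.566j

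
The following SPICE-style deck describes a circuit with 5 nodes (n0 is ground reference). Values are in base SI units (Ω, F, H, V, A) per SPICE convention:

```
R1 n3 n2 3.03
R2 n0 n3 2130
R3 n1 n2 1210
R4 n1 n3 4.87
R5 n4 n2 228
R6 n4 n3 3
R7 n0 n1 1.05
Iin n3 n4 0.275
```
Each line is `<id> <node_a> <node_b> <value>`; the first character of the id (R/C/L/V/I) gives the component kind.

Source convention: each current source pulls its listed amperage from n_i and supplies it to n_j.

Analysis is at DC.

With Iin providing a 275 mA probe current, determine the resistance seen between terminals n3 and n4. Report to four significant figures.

R_eq = 2.962 Ω

Apply KCL at each of the 4 non-ground nodes and solve the resulting linear system.
Node n1: branches {R3, R4, R7} → V_1 = 2.100e-08
Node n2: branches {R1, R3, R5} → V_2 = 0.01061
Node n3: branches {R1, R2, R4, R6, Iin} → V_3 = -4.259e-05
Node n4: branches {R5, R6, Iin} → V_4 = 0.8144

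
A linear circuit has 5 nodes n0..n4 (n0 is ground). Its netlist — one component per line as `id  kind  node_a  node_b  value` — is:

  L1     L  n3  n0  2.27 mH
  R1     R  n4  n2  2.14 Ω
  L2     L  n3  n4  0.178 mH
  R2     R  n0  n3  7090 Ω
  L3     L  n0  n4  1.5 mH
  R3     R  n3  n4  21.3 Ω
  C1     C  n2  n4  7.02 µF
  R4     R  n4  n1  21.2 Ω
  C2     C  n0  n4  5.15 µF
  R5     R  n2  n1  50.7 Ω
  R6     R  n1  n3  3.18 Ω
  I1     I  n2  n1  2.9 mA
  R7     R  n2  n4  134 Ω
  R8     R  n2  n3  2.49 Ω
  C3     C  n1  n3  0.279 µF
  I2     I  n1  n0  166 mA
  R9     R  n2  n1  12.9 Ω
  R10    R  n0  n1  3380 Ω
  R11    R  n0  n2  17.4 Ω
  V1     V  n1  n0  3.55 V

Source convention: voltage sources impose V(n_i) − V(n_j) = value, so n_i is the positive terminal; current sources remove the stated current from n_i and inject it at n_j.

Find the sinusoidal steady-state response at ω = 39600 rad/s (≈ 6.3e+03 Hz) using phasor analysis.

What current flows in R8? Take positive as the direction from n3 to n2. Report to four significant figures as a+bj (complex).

Element admittances at ω=39600 rad/s:
  Y(L1) = 0.000-0.01112j S between n3,n0
  Y(R1) = 0.4673+0.000j S between n4,n2
  Y(L2) = 0.000-0.1419j S between n3,n4
  Y(R2) = 0.0001410+0.000j S between n0,n3
  Y(L3) = 0.000-0.01684j S between n0,n4
  Y(R3) = 0.04695+0.000j S between n3,n4
  Y(C1) = 0.000+0.2780j S between n2,n4
  Y(R4) = 0.04717+0.000j S between n4,n1
  Y(C2) = 0.000+0.2039j S between n0,n4
  Y(R5) = 0.01972+0.000j S between n2,n1
  Y(R6) = 0.3145+0.000j S between n1,n3
  I1: injects 0.0029 A into n1 (from n2)
  Y(R7) = 0.007463+0.000j S between n2,n4
  Y(R8) = 0.4016+0.000j S between n2,n3
  Y(C3) = 0.000+0.01105j S between n1,n3
  I2: injects 0.166 A into n0 (from n1)
  Y(R9) = 0.07752+0.000j S between n2,n1
  Y(R10) = 0.0002959+0.000j S between n0,n1
  Y(R11) = 0.05747+0.000j S between n0,n2
  V1: constraint V(n1)−V(n0) = 3.55
Assemble and solve the 5×5 MNA system:
  V(n1)=3.550+0.000j  V(n2)=2.515-0.9670j  V(n3)=2.720-0.4395j  V(n4)=2.128-1.501j
  i(V1)=-0.5880-0.3122j

0.08221+0.2118j A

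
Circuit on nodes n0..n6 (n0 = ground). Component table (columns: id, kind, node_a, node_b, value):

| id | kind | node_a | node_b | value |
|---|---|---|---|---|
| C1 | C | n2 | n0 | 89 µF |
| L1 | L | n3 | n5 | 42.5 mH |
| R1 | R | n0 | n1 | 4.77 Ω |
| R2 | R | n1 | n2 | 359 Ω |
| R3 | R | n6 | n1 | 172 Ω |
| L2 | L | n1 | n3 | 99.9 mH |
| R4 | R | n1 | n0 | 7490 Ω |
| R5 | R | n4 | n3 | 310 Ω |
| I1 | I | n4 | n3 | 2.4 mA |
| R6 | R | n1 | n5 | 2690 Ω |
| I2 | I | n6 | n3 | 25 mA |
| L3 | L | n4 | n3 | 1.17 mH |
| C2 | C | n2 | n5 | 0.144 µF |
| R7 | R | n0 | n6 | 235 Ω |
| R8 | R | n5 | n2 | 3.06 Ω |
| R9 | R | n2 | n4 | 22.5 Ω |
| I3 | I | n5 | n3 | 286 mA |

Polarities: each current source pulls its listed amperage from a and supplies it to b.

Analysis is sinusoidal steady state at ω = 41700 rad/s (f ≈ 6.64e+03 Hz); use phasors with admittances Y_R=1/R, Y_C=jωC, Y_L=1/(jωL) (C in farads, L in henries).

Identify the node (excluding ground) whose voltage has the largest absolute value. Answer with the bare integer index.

3

Element admittances at ω=41700 rad/s:
  Y(C1) = 0.000+3.711j S between n2,n0
  Y(L1) = 0.000-0.0005643j S between n3,n5
  Y(R1) = 0.2096+0.000j S between n0,n1
  Y(R2) = 0.002786+0.000j S between n1,n2
  Y(R3) = 0.005814+0.000j S between n6,n1
  Y(L2) = 0.000-0.0002400j S between n1,n3
  Y(R4) = 0.0001335+0.000j S between n1,n0
  Y(R5) = 0.003226+0.000j S between n4,n3
  I1: injects 0.0024 A into n3 (from n4)
  Y(R6) = 0.0003717+0.000j S between n1,n5
  I2: injects 0.025 A into n3 (from n6)
  Y(L3) = 0.000-0.02050j S between n4,n3
  Y(C2) = 0.000+0.006005j S between n2,n5
  Y(R7) = 0.004255+0.000j S between n0,n6
  Y(R8) = 0.3268+0.000j S between n5,n2
  Y(R9) = 0.04444+0.000j S between n2,n4
  I3: injects 0.286 A into n3 (from n5)
Assemble and solve the 6×6 MNA system:
  V(n1)=-0.05221-0.009774j  V(n2)=0.0005590-0.005833j  V(n3)=8.640+14.58j  V(n4)=6.734+0.1616j  V(n5)=-0.8485-0.006618j  V(n6)=-2.513-0.005644j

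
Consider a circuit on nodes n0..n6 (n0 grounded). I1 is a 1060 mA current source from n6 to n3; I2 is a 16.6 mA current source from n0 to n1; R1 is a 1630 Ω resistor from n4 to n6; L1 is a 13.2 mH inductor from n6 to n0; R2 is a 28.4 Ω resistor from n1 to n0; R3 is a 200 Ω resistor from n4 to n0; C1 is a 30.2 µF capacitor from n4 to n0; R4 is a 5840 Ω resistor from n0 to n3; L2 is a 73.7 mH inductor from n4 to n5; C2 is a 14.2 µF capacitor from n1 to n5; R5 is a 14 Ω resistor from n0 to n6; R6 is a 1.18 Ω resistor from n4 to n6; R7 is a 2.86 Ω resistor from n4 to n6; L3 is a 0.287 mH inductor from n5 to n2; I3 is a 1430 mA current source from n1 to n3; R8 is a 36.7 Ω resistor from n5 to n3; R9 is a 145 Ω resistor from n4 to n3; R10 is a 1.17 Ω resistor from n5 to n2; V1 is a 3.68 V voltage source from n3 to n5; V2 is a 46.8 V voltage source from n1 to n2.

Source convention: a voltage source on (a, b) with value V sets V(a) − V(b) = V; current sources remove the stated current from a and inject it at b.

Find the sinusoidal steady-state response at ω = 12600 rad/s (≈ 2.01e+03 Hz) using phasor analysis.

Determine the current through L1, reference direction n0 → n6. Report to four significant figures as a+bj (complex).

MNA unknowns: 6 node voltages V₁..V_6 plus 2 source currents (V1, V2)
I1: z[6]−=1.06, z[3]+=1.06
I2: z[0]−=0.0166, z[1]+=0.0166
R1: Y=0.0006135+0.000j on G[4,6]
L1: Y=0.000-0.006013j on G[6,0]
R2: Y=0.03521+0.000j on G[1,0]
R3: Y=0.005000+0.000j on G[4,0]
C1: Y=0.000+0.3805j on G[4,0]
R4: Y=0.0001712+0.000j on G[0,3]
L2: Y=0.000-0.001077j on G[4,5]
C2: Y=0.000+0.1789j on G[1,5]
R5: Y=0.07143+0.000j on G[0,6]
R6: Y=0.8475+0.000j on G[4,6]
R7: Y=0.3497+0.000j on G[4,6]
L3: Y=0.000-0.2765j on G[5,2]
I3: z[1]−=1.43, z[3]+=1.43
R8: Y=0.02725+0.000j on G[5,3]
R9: Y=0.006897+0.000j on G[4,3]
R10: Y=0.8547+0.000j on G[5,2]
V1: row V3−V5=3.68, i_V1 at 3,5
V2: row V1−V2=46.8, i_V2 at 1,2
solve → V1=32.15-1.532j, V2=-14.65-1.532j, V3=-9.123+8.412j, V4=-0.4003+2.733j, V5=-12.80+8.412j, V6=-1.225+2.573j
aux → i_V1=2.451-0.04060j, i_V2=-4.325-7.990j

-0.01547-0.007366j A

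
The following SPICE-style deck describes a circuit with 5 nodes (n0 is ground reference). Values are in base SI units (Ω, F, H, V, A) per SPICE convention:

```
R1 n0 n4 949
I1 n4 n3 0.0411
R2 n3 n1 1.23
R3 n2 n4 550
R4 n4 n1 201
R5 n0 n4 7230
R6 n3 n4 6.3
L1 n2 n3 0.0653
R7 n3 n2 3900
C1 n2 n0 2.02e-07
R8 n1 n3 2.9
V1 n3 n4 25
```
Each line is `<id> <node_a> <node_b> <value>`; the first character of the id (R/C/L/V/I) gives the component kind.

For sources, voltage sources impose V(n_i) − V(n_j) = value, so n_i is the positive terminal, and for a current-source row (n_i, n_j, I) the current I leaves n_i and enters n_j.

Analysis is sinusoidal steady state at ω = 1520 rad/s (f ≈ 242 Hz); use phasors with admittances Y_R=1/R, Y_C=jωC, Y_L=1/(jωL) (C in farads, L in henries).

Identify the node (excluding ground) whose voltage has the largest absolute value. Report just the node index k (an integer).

2

Element admittances at ω=1520 rad/s:
  Y(R1) = 0.001054+0.000j S between n0,n4
  I1: injects 0.0411 A into n3 (from n4)
  Y(R2) = 0.8130+0.000j S between n3,n1
  Y(R3) = 0.001818+0.000j S between n2,n4
  Y(R4) = 0.004975+0.000j S between n4,n1
  Y(R5) = 0.0001383+0.000j S between n0,n4
  Y(R6) = 0.1587+0.000j S between n3,n4
  Y(L1) = 0.000-0.01007j S between n2,n3
  Y(R7) = 0.0002564+0.000j S between n3,n2
  Y(C1) = 0.000+0.0003070j S between n2,n0
  Y(R8) = 0.3448+0.000j S between n1,n3
  V1: constraint V(n3)−V(n4) = 25
Assemble and solve the 5×5 MNA system:
  V(n1)=22.21-5.667j  V(n2)=22.00-10.43j  V(n3)=22.31-5.667j  V(n4)=-2.687-5.667j
  i(V1)=-4.099+0.001909j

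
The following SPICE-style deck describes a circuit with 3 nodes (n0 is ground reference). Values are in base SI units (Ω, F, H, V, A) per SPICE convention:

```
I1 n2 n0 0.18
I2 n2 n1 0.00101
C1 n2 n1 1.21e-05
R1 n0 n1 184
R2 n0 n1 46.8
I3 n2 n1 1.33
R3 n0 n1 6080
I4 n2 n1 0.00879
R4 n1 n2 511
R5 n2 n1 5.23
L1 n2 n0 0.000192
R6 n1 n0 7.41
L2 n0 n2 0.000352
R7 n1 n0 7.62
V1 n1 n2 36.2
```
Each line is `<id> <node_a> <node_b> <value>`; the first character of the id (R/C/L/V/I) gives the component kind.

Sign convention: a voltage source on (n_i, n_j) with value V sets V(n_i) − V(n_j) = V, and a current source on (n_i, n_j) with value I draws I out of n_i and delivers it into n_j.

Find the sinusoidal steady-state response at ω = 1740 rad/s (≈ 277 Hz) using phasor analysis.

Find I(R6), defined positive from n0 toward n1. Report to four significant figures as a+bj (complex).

-4.865+0.3136j A

Element admittances at ω=1740 rad/s:
  I1: injects 0.18 A into n0 (from n2)
  I2: injects 0.00101 A into n1 (from n2)
  Y(C1) = 0.000+0.02105j S between n2,n1
  Y(R1) = 0.005435+0.000j S between n0,n1
  Y(R2) = 0.02137+0.000j S between n0,n1
  I3: injects 1.33 A into n1 (from n2)
  Y(R3) = 0.0001645+0.000j S between n0,n1
  I4: injects 0.00879 A into n1 (from n2)
  Y(R4) = 0.001957+0.000j S between n1,n2
  Y(R5) = 0.1912+0.000j S between n2,n1
  Y(L1) = 0.000-2.993j S between n2,n0
  Y(R6) = 0.1350+0.000j S between n1,n0
  Y(L2) = 0.000-1.633j S between n0,n2
  Y(R7) = 0.1312+0.000j S between n1,n0
  V1: constraint V(n1)−V(n2) = 36.2
Assemble and solve the 3×3 MNA system:
  V(n1)=36.05-2.324j  V(n2)=-0.1472-2.324j
  i(V1)=-16.22-0.08098j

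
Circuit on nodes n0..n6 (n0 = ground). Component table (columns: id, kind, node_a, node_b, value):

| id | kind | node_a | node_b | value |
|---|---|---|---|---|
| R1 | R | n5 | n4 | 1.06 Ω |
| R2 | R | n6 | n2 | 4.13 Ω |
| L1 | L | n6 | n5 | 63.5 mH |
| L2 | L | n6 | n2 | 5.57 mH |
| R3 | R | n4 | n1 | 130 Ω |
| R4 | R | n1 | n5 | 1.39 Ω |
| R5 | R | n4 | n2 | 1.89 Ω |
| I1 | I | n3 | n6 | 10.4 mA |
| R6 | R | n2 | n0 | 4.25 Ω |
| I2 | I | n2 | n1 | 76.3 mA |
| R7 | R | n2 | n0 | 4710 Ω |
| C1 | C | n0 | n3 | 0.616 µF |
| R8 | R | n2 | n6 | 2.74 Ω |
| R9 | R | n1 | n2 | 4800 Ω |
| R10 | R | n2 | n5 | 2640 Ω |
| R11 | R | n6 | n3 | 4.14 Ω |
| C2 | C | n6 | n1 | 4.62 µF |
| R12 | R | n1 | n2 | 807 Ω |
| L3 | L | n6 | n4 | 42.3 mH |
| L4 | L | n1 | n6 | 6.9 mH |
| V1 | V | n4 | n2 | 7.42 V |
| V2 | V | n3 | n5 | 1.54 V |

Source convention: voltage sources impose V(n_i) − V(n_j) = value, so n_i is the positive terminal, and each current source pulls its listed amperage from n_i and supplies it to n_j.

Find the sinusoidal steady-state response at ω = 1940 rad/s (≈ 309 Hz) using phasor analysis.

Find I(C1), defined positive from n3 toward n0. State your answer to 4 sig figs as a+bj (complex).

Element admittances at ω=1940 rad/s:
  Y(R1) = 0.9434+0.000j S between n5,n4
  Y(R2) = 0.2421+0.000j S between n6,n2
  Y(L1) = 0.000-0.008118j S between n6,n5
  Y(L2) = 0.000-0.09254j S between n6,n2
  Y(R3) = 0.007692+0.000j S between n4,n1
  Y(R4) = 0.7194+0.000j S between n1,n5
  Y(R5) = 0.5291+0.000j S between n4,n2
  I1: injects 0.0104 A into n6 (from n3)
  Y(R6) = 0.2353+0.000j S between n2,n0
  I2: injects 0.0763 A into n1 (from n2)
  Y(R7) = 0.0002123+0.000j S between n2,n0
  Y(C1) = 0.000+0.001195j S between n0,n3
  Y(R8) = 0.3650+0.000j S between n2,n6
  Y(R9) = 0.0002083+0.000j S between n1,n2
  Y(R10) = 0.0003788+0.000j S between n2,n5
  Y(R11) = 0.2415+0.000j S between n6,n3
  Y(C2) = 0.000+0.008963j S between n6,n1
  Y(R12) = 0.001239+0.000j S between n1,n2
  Y(L3) = 0.000-0.01219j S between n6,n4
  Y(L4) = 0.000-0.07470j S between n1,n6
  V1: constraint V(n4)−V(n2) = 7.42
  V2: constraint V(n3)−V(n5) = 1.54
Assemble and solve the 8×8 MNA system:
  V(n1)=6.115+0.5151j  V(n2)=0.0008549-0.03861j  V(n3)=7.608+0.1685j  V(n4)=7.421-0.03861j  V(n5)=6.068+0.1685j  V(n6)=2.246-0.1455j
  i(V1)=-5.214+0.2627j  i(V2)=-1.305-0.08494j

-0.0002013+0.009092j A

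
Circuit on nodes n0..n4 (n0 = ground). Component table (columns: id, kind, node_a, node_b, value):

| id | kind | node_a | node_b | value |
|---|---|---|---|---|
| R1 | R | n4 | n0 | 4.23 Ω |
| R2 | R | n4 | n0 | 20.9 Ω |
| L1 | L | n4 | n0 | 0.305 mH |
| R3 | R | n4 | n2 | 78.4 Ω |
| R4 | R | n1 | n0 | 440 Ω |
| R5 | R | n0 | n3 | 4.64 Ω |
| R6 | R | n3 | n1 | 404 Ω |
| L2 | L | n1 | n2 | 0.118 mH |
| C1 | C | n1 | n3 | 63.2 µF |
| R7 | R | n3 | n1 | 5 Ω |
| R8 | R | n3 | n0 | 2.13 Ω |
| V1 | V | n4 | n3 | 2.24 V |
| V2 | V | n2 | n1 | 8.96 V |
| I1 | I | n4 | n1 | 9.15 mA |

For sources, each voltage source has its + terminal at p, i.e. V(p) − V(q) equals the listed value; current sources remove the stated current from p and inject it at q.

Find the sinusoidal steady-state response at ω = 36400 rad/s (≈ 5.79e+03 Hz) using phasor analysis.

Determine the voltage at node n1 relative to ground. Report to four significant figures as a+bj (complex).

Apply KCL at each of the 4 non-ground nodes and solve the resulting linear system.
Node n1: branches {R4, R6, L2, C1, R7, V2, I1} → V_1 = -0.6721+0.1779j
Node n2: branches {R3, L2, V2} → V_2 = 8.288+0.1779j
Node n3: branches {R5, R6, C1, R7, R8, V1} → V_3 = -0.6689+0.1456j
Node n4: branches {R1, R2, L1, R3, V1, I1} → V_4 = 1.571+0.1456j
Source currents: i(V1)=-0.3832+0.1005j, i(V2)=-0.08567+2.086j

-0.6721+0.1779j V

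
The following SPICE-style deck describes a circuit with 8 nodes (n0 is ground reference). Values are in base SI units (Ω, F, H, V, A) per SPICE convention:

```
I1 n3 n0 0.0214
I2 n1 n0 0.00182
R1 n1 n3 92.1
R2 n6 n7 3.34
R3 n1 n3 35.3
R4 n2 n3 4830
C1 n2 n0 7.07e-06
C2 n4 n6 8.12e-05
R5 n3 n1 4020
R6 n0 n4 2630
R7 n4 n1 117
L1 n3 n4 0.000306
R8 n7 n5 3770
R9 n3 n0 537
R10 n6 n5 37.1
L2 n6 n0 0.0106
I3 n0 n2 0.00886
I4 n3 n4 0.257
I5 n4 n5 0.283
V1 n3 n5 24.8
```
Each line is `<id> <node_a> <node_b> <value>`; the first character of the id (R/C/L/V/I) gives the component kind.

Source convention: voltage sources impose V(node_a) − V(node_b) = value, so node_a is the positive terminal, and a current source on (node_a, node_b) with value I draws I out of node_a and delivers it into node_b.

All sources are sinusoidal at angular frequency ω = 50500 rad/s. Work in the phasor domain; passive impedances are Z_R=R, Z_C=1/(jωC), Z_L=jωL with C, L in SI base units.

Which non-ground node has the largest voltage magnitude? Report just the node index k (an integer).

5

Apply KCL at each of the 7 non-ground nodes and solve the resulting linear system.
Node n1: branches {I2, R1, R3, R5, R7} → V_1 = -1.520-3.943j
Node n2: branches {R4, C1, I3} → V_2 = -0.001418-0.02440j
Node n3: branches {I1, R1, R3, R4, R5, L1, R9, I4, V1} → V_3 = -0.7254-2.469j
Node n4: branches {C2, R6, R7, L1, I4, I5} → V_4 = -4.971-10.75j
Node n5: branches {R8, R10, I5, V1} → V_5 = -25.53-2.469j
Node n6: branches {R2, C2, R10, L2} → V_6 = -4.919-10.61j
Node n7: branches {R2, R8} → V_7 = -4.938-10.61j
Source currents: i(V1)=-0.8439+0.2217j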